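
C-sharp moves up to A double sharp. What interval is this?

augmented sixth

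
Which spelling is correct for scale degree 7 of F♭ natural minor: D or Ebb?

Each scale degree takes a distinct letter name. Degree 7 of a scale on F must use the letter E.
Ebb and D are enharmonically the same pitch, but only Ebb uses the letter E, so it is the correct spelling here.

Ebb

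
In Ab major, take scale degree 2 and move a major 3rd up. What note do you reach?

Scale degree 2 of Ab major is Bb.
A major third (4 semitones) above Bb lands on the letter D, giving D.

D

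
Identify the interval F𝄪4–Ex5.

The letter names run F→E, a span of 6 letter steps, so the interval is some kind of seventh.
F## to E## is 11 semitones. A major seventh is 11, so 11 makes it major.

major seventh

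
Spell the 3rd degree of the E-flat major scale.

G

The Eb major scale runs Eb F G Ab Bb C D.
Degree 3 is G.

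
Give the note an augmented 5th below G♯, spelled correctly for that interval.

C

G down a perfect fifth is C, so the target letter is C.
From G#, an augmented fifth is 8 semitones down: C.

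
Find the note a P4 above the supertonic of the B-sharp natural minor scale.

The supertonic of B# natural minor is C##.
A perfect fourth (5 semitones) above C## lands on the letter F, giving F##.

F##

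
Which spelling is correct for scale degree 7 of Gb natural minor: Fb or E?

Each scale degree takes a distinct letter name. Degree 7 of a scale on G must use the letter F.
Fb and E are enharmonically the same pitch, but only Fb uses the letter F, so it is the correct spelling here.

Fb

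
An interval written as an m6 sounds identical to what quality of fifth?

augmented

A minor sixth spans 8 semitones.
A fifth spanning 8 semitones is augmented (the perfect fifth is 7).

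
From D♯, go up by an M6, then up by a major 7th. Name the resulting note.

A##

A major sixth up from D# is B# (letter B, 9 semitones up).
A major seventh up from B# is A## (letter A, 11 semitones up).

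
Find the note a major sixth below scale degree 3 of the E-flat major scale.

Scale degree 3 of Eb major is G.
A major sixth (9 semitones) below G lands on the letter B, giving Bb.

Bb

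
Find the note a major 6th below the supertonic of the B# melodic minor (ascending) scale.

E#

The supertonic of B# melodic minor (ascending) is C##.
A major sixth (9 semitones) below C## lands on the letter E, giving E#.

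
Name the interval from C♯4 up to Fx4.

augmented fourth

Counting letters C–D–E–F gives a fourth.
C#→F## = 6 semitones, 1 wider than the perfect fourth (5), so augmented.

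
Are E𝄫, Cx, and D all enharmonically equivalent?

Ebb = pitch class 2 and C## = pitch class 2 and D = pitch class 2 — the same pitch class, so they are enharmonic equivalents.

Yes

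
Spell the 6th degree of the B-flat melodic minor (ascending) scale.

The Bb melodic minor (ascending) scale runs Bb C Db Eb F G A.
Degree 6 is G.

G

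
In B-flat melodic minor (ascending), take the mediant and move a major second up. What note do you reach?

The mediant of Bb melodic minor (ascending) is Db.
A major second (2 semitones) above Db lands on the letter E, giving Eb.

Eb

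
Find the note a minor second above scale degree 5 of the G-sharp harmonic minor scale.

E

Scale degree 5 of G# harmonic minor is D#.
A minor second (1 semitone) above D# lands on the letter E, giving E.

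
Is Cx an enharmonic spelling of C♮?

No

Two spellings are enharmonically equivalent only if they share a pitch class.
Here C## → 2, C → 0; 0 ≠ 2, so they are not.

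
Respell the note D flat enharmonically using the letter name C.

C#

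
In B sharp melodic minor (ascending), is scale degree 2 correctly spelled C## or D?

C##

Each scale degree takes a distinct letter name. Degree 2 of a scale on B must use the letter C.
C## and D are enharmonically the same pitch, but only C## uses the letter C, so it is the correct spelling here.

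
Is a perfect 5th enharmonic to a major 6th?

A perfect fifth spans 7 semitones; a major sixth spans 9.
The spans differ, so they are not enharmonic equivalents.

No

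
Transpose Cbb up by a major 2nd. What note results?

Dbb

C up a major second is D, so the target letter is D.
From Cbb, a major second is 2 semitones up: Dbb.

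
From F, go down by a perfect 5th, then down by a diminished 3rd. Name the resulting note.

A perfect fifth down from F is Bb (letter B, 7 semitones down).
A diminished third down from Bb is G# (letter G, 2 semitones down).

G#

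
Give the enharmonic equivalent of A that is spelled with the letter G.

A is pitch class 9. The letter G alone is pitch class 7.
To reach pitch class 9 from G requires an offset of +2 semitones, i.e. double sharp: G##.

G##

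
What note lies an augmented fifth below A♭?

A down a perfect fifth is D, so the target letter is D.
From Ab, an augmented fifth is 8 semitones down: Dbb.

Dbb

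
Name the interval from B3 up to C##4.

augmented second

The letter names run B→C, a span of 1 letter step, so the interval is some kind of second.
B to C## is 3 semitones. A major second is 2, so 3 makes it augmented.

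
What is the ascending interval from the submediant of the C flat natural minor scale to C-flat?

major third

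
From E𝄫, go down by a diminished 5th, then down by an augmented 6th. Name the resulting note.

Cbb

A diminished fifth down from Ebb is Ab (letter A, 6 semitones down).
An augmented sixth down from Ab is Cbb (letter C, 10 semitones down).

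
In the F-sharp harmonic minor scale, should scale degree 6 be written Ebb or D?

Each scale degree takes a distinct letter name. Degree 6 of a scale on F must use the letter D.
D and Ebb are enharmonically the same pitch, but only D uses the letter D, so it is the correct spelling here.

D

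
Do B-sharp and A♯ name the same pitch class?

B# is pitch class 0; A# is pitch class 10.
The pitch classes differ (0 vs. 10), so they are not enharmonic equivalents.

No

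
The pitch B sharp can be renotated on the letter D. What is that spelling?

Plain D sits 2 semitones above B#, so on the letter D the same pitch needs a double flat: Dbb.

Dbb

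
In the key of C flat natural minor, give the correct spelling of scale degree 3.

Ebb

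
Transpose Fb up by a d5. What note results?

Cbb

A fifth above F lands on the letter C.
A diminished fifth spans 6 semitones, so Fb moves to pitch class 10. On the letter C that is Cbb.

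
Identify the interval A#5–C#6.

minor third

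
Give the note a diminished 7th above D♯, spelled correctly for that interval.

D up a major seventh is C#, so the target letter is C.
From D#, a diminished seventh is 9 semitones up: C.

C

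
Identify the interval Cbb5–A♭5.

augmented sixth

The letter names run C→A, a span of 5 letter steps, so the interval is some kind of sixth.
Cbb to Ab is 10 semitones. A major sixth is 9, so 10 makes it augmented.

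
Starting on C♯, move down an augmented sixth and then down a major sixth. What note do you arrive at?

Gb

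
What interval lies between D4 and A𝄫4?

doubly diminished fifth

Counting letters D–E–F–G–A gives a fifth.
D→Abb = 5 semitones, 2 narrower than the perfect fifth (7), so doubly diminished.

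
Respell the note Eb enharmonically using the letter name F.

Plain F sits 2 semitones above Eb, so on the letter F the same pitch needs a double flat: Fbb.

Fbb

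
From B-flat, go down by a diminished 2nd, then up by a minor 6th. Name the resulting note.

A diminished second down from Bb is A# (letter A, 0 semitones down).
A minor sixth up from A# is F# (letter F, 8 semitones up).

F#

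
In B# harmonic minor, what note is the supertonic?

C##

Degree 2 takes the letter 1 step above B, which is C.
In harmonic minor, degree 2 sits 2 semitones above the tonic. B# + 2 semitones is pitch class 2, spelled on C as C##.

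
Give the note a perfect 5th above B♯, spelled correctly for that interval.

A fifth above B lands on the letter F.
A perfect fifth spans 7 semitones, so B# moves to pitch class 7. On the letter F that is F##.

F##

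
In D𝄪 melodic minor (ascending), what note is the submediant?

Degree 6 takes the letter 5 steps above D, which is B.
In melodic minor (ascending), degree 6 sits 9 semitones above the tonic. D## + 9 semitones is pitch class 1, spelled on B as B##.

B##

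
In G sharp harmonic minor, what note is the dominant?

Degree 5 takes the letter 4 steps above G, which is D.
In harmonic minor, degree 5 sits 7 semitones above the tonic. G# + 7 semitones is pitch class 3, spelled on D as D#.

D#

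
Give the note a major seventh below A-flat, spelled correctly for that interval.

Bbb

A seventh below A lands on the letter B.
A major seventh spans 11 semitones, so Ab moves to pitch class 9. On the letter B that is Bbb.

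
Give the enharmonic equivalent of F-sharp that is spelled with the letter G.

Gb

Plain G sits 1 semitone above F#, so on the letter G the same pitch needs a flat: Gb.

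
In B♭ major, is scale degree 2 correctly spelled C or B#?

Each scale degree takes a distinct letter name. Degree 2 of a scale on B must use the letter C.
C and B# are enharmonically the same pitch, but only C uses the letter C, so it is the correct spelling here.

C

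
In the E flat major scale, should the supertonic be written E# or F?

F

Each scale degree takes a distinct letter name. Degree 2 of a scale on E must use the letter F.
F and E# are enharmonically the same pitch, but only F uses the letter F, so it is the correct spelling here.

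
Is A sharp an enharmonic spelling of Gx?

A# is pitch class 10; G## is pitch class 9.
The pitch classes differ (10 vs. 9), so they are not enharmonic equivalents.

No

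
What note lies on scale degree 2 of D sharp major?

E#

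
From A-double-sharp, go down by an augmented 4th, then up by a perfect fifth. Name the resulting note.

B#

An augmented fourth down from A## is E# (letter E, 6 semitones down).
A perfect fifth up from E# is B# (letter B, 7 semitones up).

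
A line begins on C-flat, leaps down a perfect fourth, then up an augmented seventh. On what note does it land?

A perfect fourth down from Cb is Gb (letter G, 5 semitones down).
An augmented seventh up from Gb is F# (letter F, 12 semitones up).

F#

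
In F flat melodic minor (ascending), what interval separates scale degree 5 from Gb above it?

Scale degree 5 of Fb melodic minor (ascending) is Cb.
Cb up to Gb: letters C→G make it a fifth; 7 semitones makes it perfect.

perfect fifth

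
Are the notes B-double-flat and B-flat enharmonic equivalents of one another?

No

Two spellings are enharmonically equivalent only if they share a pitch class.
Here Bbb → 9, Bb → 10; 9 ≠ 10, so they are not.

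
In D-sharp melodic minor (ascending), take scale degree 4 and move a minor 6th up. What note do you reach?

Scale degree 4 of D# melodic minor (ascending) is G#.
A minor sixth (8 semitones) above G# lands on the letter E, giving E.

E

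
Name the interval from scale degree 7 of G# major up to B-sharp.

perfect fourth

Scale degree 7 of G# major is F##.
F## up to B#: letters F→B make it a fourth; 5 semitones makes it perfect.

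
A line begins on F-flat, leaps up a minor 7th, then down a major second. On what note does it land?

A minor seventh up from Fb is Ebb (letter E, 10 semitones up).
A major second down from Ebb is Dbb (letter D, 2 semitones down).

Dbb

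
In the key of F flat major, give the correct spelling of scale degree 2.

Gb

The Fb major scale runs Fb Gb Ab Bbb Cb Db Eb.
Degree 2 is Gb.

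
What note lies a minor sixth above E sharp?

E up a major sixth is C#, so the target letter is C.
From E#, a minor sixth is 8 semitones up: C#.

C#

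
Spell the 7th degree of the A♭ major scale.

G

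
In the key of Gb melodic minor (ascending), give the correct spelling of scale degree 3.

Bbb

Degree 3 takes the letter 2 steps above G, which is B.
In melodic minor (ascending), degree 3 sits 3 semitones above the tonic. Gb + 3 semitones is pitch class 9, spelled on B as Bbb.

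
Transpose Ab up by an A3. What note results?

C#

A third above A lands on the letter C.
An augmented third spans 5 semitones, so Ab moves to pitch class 1. On the letter C that is C#.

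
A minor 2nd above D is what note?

A second above D lands on the letter E.
A minor second spans 1 semitone, so D moves to pitch class 3. On the letter E that is Eb.

Eb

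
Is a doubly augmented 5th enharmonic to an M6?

Yes

A doubly augmented fifth spans 9 semitones; a major sixth spans 9.
They are enharmonically equivalent.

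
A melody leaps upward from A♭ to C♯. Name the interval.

Counting letters A–B–C gives a third.
Ab→C# = 5 semitones, 1 wider than the major third (4), so augmented.

augmented third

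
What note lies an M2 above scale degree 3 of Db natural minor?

Scale degree 3 of Db natural minor is Fb.
A major second (2 semitones) above Fb lands on the letter G, giving Gb.

Gb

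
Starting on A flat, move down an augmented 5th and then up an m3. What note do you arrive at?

Fbb

An augmented fifth down from Ab is Dbb (letter D, 8 semitones down).
A minor third up from Dbb is Fbb (letter F, 3 semitones up).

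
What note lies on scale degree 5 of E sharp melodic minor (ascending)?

Degree 5 takes the letter 4 steps above E, which is B.
In melodic minor (ascending), degree 5 sits 7 semitones above the tonic. E# + 7 semitones is pitch class 0, spelled on B as B#.

B#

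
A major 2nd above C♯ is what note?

A second above C lands on the letter D.
A major second spans 2 semitones, so C# moves to pitch class 3. On the letter D that is D#.

D#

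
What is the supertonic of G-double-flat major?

The Gbb major scale runs Gbb Abb Bbb Cbb Dbb Ebb Fb.
Degree 2 is Abb.

Abb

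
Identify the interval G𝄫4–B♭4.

The letter names run G→B, a span of 2 letter steps, so the interval is some kind of third.
Gbb to Bb is 5 semitones. A major third is 4, so 5 makes it augmented.

augmented third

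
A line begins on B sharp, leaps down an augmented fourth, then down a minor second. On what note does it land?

An augmented fourth down from B# is F# (letter F, 6 semitones down).
A minor second down from F# is E# (letter E, 1 semitone down).

E#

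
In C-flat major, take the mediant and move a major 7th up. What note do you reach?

The mediant of Cb major is Eb.
A major seventh (11 semitones) above Eb lands on the letter D, giving D.

D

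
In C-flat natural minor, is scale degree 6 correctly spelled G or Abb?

Each scale degree takes a distinct letter name. Degree 6 of a scale on C must use the letter A.
Abb and G are enharmonically the same pitch, but only Abb uses the letter A, so it is the correct spelling here.

Abb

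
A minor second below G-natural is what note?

F#

G down a major second is F, so the target letter is F.
From G, a minor second is 1 semitone down: F#.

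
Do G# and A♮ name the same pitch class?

Two spellings are enharmonically equivalent only if they share a pitch class.
Here G# → 8, A → 9; 8 ≠ 9, so they are not.

No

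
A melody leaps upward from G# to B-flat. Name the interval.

The letter names run G→B, a span of 2 letter steps, so the interval is some kind of third.
G# to Bb is 2 semitones. A major third is 4, so 2 makes it diminished.

diminished third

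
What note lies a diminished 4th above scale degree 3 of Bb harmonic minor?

Gbb

Scale degree 3 of Bb harmonic minor is Db.
A diminished fourth (4 semitones) above Db lands on the letter G, giving Gbb.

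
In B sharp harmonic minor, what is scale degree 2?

Degree 2 takes the letter 1 step above B, which is C.
In harmonic minor, degree 2 sits 2 semitones above the tonic. B# + 2 semitones is pitch class 2, spelled on C as C##.

C##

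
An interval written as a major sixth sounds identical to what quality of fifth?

doubly augmented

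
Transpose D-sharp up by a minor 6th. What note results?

B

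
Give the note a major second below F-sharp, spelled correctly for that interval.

F down a major second is Eb, so the target letter is E.
From F#, a major second is 2 semitones down: E.

E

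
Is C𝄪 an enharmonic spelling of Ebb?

Yes

C## = pitch class 2 and Ebb = pitch class 2 — the same pitch class, so they are enharmonic equivalents.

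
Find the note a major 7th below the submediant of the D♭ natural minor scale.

Cbb

The submediant of Db natural minor is Bbb.
A major seventh (11 semitones) below Bbb lands on the letter C, giving Cbb.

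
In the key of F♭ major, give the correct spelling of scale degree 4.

Bbb

The Fb major scale runs Fb Gb Ab Bbb Cb Db Eb.
Degree 4 is Bbb.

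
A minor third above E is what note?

G

A third above E lands on the letter G.
A minor third spans 3 semitones, so E moves to pitch class 7. On the letter G that is G.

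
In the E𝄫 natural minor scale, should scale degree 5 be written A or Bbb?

Each scale degree takes a distinct letter name. Degree 5 of a scale on E must use the letter B.
Bbb and A are enharmonically the same pitch, but only Bbb uses the letter B, so it is the correct spelling here.

Bbb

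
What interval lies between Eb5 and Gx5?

The letter names run E→G, a span of 2 letter steps, so the interval is some kind of third.
Eb to G## is 6 semitones. A major third is 4, so 6 makes it doubly augmented.

doubly augmented third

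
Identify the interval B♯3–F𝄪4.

perfect fifth

Counting letters B–C–D–E–F gives a fifth.
B#→F## = 7 semitones, exactly the perfect fifth.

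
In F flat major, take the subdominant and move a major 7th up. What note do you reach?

Ab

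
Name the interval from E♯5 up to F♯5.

minor second

The letter names run E→F, a span of 1 letter step, so the interval is some kind of second.
E# to F# is 1 semitone. A major second is 2, so 1 makes it minor.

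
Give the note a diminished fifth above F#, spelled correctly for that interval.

C

A fifth above F lands on the letter C.
A diminished fifth spans 6 semitones, so F# moves to pitch class 0. On the letter C that is C.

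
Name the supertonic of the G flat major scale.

The Gb major scale runs Gb Ab Bb Cb Db Eb F.
Degree 2 is Ab.

Ab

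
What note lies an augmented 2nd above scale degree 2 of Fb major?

A

Scale degree 2 of Fb major is Gb.
An augmented second (3 semitones) above Gb lands on the letter A, giving A.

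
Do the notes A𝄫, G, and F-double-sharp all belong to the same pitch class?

Yes

Abb is pitch class 7; G is pitch class 7; F## is pitch class 7.
All spellings map to pitch class 7, so they are enharmonically equivalent.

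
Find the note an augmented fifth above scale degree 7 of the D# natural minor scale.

Scale degree 7 of D# natural minor is C#.
An augmented fifth (8 semitones) above C# lands on the letter G, giving G##.

G##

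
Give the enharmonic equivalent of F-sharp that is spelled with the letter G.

Gb

Plain G sits 1 semitone above F#, so on the letter G the same pitch needs a flat: Gb.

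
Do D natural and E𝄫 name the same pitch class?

D = pitch class 2 and Ebb = pitch class 2 — the same pitch class, so they are enharmonic equivalents.

Yes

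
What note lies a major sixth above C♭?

A sixth above C lands on the letter A.
A major sixth spans 9 semitones, so Cb moves to pitch class 8. On the letter A that is Ab.

Ab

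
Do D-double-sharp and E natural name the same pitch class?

Yes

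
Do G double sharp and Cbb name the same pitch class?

No

G## is pitch class 9; Cbb is pitch class 10.
The pitch classes differ (9 vs. 10), so they are not enharmonic equivalents.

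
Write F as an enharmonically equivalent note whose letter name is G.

Gbb

F is pitch class 5. The letter G alone is pitch class 7.
To reach pitch class 5 from G requires an offset of -2 semitones, i.e. double flat: Gbb.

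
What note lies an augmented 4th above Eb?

A

A fourth above E lands on the letter A.
An augmented fourth spans 6 semitones, so Eb moves to pitch class 9. On the letter A that is A.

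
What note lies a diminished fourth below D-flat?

A

A fourth below D lands on the letter A.
A diminished fourth spans 4 semitones, so Db moves to pitch class 9. On the letter A that is A.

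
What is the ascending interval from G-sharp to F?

diminished seventh

Counting letters G–A–B–C–D–E–F gives a seventh.
G#→F = 9 semitones, 2 narrower than the major seventh (11), so diminished.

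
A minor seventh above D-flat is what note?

Cb

A seventh above D lands on the letter C.
A minor seventh spans 10 semitones, so Db moves to pitch class 11. On the letter C that is Cb.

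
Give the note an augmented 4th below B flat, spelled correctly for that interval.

Fb

A fourth below B lands on the letter F.
An augmented fourth spans 6 semitones, so Bb moves to pitch class 4. On the letter F that is Fb.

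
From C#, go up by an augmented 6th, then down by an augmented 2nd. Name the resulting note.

G#

An augmented sixth up from C# is A## (letter A, 10 semitones up).
An augmented second down from A## is G# (letter G, 3 semitones down).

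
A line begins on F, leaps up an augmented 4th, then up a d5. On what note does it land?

F

An augmented fourth up from F is B (letter B, 6 semitones up).
A diminished fifth up from B is F (letter F, 6 semitones up).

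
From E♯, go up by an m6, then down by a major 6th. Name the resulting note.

A minor sixth up from E# is C# (letter C, 8 semitones up).
A major sixth down from C# is E (letter E, 9 semitones down).

E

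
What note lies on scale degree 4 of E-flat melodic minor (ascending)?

Ab

Degree 4 takes the letter 3 steps above E, which is A.
In melodic minor (ascending), degree 4 sits 5 semitones above the tonic. Eb + 5 semitones is pitch class 8, spelled on A as Ab.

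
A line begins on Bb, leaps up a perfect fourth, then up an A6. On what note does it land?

C#

A perfect fourth up from Bb is Eb (letter E, 5 semitones up).
An augmented sixth up from Eb is C# (letter C, 10 semitones up).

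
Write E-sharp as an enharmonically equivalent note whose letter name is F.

F

Plain F sits at the same pitch as E#, so on the letter F the same pitch needs a natural: F.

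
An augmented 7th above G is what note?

F##

A seventh above G lands on the letter F.
An augmented seventh spans 12 semitones, so G moves to pitch class 7. On the letter F that is F##.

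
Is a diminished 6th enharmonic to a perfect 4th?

No

A diminished sixth spans 7 semitones; a perfect fourth spans 5.
The spans differ, so they are not enharmonic equivalents.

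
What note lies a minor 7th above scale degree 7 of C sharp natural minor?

Scale degree 7 of C# natural minor is B.
A minor seventh (10 semitones) above B lands on the letter A, giving A.

A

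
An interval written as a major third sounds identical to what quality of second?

doubly augmented

A major third spans 4 semitones.
A second spanning 4 semitones is doubly augmented (the major second is 2).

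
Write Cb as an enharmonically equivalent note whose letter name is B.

Cb is pitch class 11. The letter B alone is pitch class 11.
Pitch class 11 on B needs no accidental: B.

B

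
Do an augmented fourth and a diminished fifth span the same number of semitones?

Yes

An augmented fourth spans 6 semitones; a diminished fifth spans 6.
They are enharmonically equivalent.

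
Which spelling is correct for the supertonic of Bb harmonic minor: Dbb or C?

Each scale degree takes a distinct letter name. Degree 2 of a scale on B must use the letter C.
C and Dbb are enharmonically the same pitch, but only C uses the letter C, so it is the correct spelling here.

C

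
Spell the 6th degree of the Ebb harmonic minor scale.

Cbb

The Ebb harmonic minor scale runs Ebb Fb Gbb Abb Bbb Cbb Db.
Degree 6 is Cbb.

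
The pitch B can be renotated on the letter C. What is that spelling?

Cb

Plain C sits 1 semitone above B, so on the letter C the same pitch needs a flat: Cb.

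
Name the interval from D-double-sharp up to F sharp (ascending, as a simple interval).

Counting letters D–E–F gives a third.
D##→F# = 2 semitones, 2 narrower than the major third (4), so diminished.

diminished third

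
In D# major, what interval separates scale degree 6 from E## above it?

augmented fourth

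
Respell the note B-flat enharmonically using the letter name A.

A#

Bb is pitch class 10. The letter A alone is pitch class 9.
To reach pitch class 10 from A requires an offset of +1 semitone, i.e. sharp: A#.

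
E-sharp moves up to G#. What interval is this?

minor third

Counting letters E–F–G gives a third.
E#→G# = 3 semitones, 1 narrower than the major third (4), so minor.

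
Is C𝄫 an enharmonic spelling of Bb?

Cbb = pitch class 10 and Bb = pitch class 10 — the same pitch class, so they are enharmonic equivalents.

Yes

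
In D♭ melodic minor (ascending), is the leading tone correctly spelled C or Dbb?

Each scale degree takes a distinct letter name. Degree 7 of a scale on D must use the letter C.
C and Dbb are enharmonically the same pitch, but only C uses the letter C, so it is the correct spelling here.

C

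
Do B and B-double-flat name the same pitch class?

No

Two spellings are enharmonically equivalent only if they share a pitch class.
Here B → 11, Bbb → 9; 9 ≠ 11, so they are not.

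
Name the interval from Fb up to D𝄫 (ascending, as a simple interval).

minor sixth

The letter names run F→D, a span of 5 letter steps, so the interval is some kind of sixth.
Fb to Dbb is 8 semitones. A major sixth is 9, so 8 makes it minor.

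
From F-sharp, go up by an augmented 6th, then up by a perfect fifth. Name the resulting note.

A##

An augmented sixth up from F# is D## (letter D, 10 semitones up).
A perfect fifth up from D## is A## (letter A, 7 semitones up).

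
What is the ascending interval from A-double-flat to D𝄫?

perfect fourth

The letter names run A→D, a span of 3 letter steps, so the interval is some kind of fourth.
Abb to Dbb is 5 semitones. A perfect fourth is 5, so 5 makes it perfect.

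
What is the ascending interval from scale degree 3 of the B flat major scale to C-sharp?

major seventh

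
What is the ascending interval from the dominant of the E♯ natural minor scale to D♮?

diminished third

The dominant of E# natural minor is B#.
B# up to D: letters B→D make it a third; 2 semitones makes it diminished.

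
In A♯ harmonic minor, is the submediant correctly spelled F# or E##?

Each scale degree takes a distinct letter name. Degree 6 of a scale on A must use the letter F.
F# and E## are enharmonically the same pitch, but only F# uses the letter F, so it is the correct spelling here.

F#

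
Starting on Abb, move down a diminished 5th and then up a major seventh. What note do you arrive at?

A diminished fifth down from Abb is Db (letter D, 6 semitones down).
A major seventh up from Db is C (letter C, 11 semitones up).

C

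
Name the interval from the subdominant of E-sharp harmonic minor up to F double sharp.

major sixth

The subdominant of E# harmonic minor is A#.
A# up to F##: letters A→F make it a sixth; 9 semitones makes it major.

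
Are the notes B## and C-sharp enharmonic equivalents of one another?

Yes

B## is pitch class 1; C# is pitch class 1.
All spellings map to pitch class 1, so they are enharmonically equivalent.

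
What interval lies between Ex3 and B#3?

diminished fifth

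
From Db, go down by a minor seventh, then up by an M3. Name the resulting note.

A minor seventh down from Db is Eb (letter E, 10 semitones down).
A major third up from Eb is G (letter G, 4 semitones up).

G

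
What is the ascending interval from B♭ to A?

major seventh

Counting letters B–C–D–E–F–G–A gives a seventh.
Bb→A = 11 semitones, exactly the major seventh.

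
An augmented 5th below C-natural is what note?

Fb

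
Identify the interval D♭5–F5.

major third

The letter names run D→F, a span of 2 letter steps, so the interval is some kind of third.
Db to F is 4 semitones. A major third is 4, so 4 makes it major.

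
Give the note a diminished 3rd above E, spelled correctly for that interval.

Gb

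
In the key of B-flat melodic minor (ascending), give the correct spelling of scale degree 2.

C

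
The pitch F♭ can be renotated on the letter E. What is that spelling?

Plain E sits at the same pitch as Fb, so on the letter E the same pitch needs a natural: E.

E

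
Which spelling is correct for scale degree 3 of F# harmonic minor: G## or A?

Each scale degree takes a distinct letter name. Degree 3 of a scale on F must use the letter A.
A and G## are enharmonically the same pitch, but only A uses the letter A, so it is the correct spelling here.

A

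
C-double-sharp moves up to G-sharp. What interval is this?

diminished fifth

The letter names run C→G, a span of 4 letter steps, so the interval is some kind of fifth.
C## to G# is 6 semitones. A perfect fifth is 7, so 6 makes it diminished.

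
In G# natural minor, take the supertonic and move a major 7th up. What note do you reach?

The supertonic of G# natural minor is A#.
A major seventh (11 semitones) above A# lands on the letter G, giving G##.

G##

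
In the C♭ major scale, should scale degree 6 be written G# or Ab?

Each scale degree takes a distinct letter name. Degree 6 of a scale on C must use the letter A.
Ab and G# are enharmonically the same pitch, but only Ab uses the letter A, so it is the correct spelling here.

Ab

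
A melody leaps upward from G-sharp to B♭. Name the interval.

diminished third

The letter names run G→B, a span of 2 letter steps, so the interval is some kind of third.
G# to Bb is 2 semitones. A major third is 4, so 2 makes it diminished.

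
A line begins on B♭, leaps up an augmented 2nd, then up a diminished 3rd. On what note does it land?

Eb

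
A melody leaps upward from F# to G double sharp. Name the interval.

The letter names run F→G, a span of 1 letter step, so the interval is some kind of second.
F# to G## is 3 semitones. A major second is 2, so 3 makes it augmented.

augmented second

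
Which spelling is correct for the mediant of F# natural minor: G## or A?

Each scale degree takes a distinct letter name. Degree 3 of a scale on F must use the letter A.
A and G## are enharmonically the same pitch, but only A uses the letter A, so it is the correct spelling here.

A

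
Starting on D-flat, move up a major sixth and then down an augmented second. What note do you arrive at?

A major sixth up from Db is Bb (letter B, 9 semitones up).
An augmented second down from Bb is Abb (letter A, 3 semitones down).

Abb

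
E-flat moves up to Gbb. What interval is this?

diminished third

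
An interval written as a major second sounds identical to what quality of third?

diminished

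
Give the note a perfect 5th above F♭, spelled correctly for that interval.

Cb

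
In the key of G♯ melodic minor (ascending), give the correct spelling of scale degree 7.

F##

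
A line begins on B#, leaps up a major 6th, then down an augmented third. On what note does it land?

E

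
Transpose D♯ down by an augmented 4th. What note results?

A

D down a perfect fourth is A, so the target letter is A.
From D#, an augmented fourth is 6 semitones down: A.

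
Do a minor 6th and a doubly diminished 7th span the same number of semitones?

Yes

A minor sixth spans 8 semitones; a doubly diminished seventh spans 8.
They are enharmonically equivalent.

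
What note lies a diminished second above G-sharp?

Ab

A second above G lands on the letter A.
A diminished second spans 0 semitones, so G# moves to pitch class 8. On the letter A that is Ab.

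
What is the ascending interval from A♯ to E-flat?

doubly diminished fifth

The letter names run A→E, a span of 4 letter steps, so the interval is some kind of fifth.
A# to Eb is 5 semitones. A perfect fifth is 7, so 5 makes it doubly diminished.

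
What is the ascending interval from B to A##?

augmented seventh

Counting letters B–C–D–E–F–G–A gives a seventh.
B→A## = 12 semitones, 1 wider than the major seventh (11), so augmented.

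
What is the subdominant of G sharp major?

The G# major scale runs G# A# B# C# D# E# F##.
Degree 4 is C#.

C#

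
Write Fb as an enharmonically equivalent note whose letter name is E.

Fb is pitch class 4. The letter E alone is pitch class 4.
Pitch class 4 on E needs no accidental: E.

E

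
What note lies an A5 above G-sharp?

D##

A fifth above G lands on the letter D.
An augmented fifth spans 8 semitones, so G# moves to pitch class 4. On the letter D that is D##.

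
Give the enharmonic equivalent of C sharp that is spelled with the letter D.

C# is pitch class 1. The letter D alone is pitch class 2.
To reach pitch class 1 from D requires an offset of -1 semitone, i.e. flat: Db.

Db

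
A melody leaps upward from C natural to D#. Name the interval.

augmented second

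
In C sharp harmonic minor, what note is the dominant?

G#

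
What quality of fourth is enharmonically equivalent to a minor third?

doubly diminished

A minor third spans 3 semitones.
A fourth spanning 3 semitones is doubly diminished (the perfect fourth is 5).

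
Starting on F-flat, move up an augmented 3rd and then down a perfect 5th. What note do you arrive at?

An augmented third up from Fb is A (letter A, 5 semitones up).
A perfect fifth down from A is D (letter D, 7 semitones down).

D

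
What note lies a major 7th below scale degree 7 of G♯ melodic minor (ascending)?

G#

Scale degree 7 of G# melodic minor (ascending) is F##.
A major seventh (11 semitones) below F## lands on the letter G, giving G#.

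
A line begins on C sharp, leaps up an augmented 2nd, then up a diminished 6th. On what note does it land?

An augmented second up from C# is D## (letter D, 3 semitones up).
A diminished sixth up from D## is B (letter B, 7 semitones up).

B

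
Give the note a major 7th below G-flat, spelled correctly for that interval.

Abb

A seventh below G lands on the letter A.
A major seventh spans 11 semitones, so Gb moves to pitch class 7. On the letter A that is Abb.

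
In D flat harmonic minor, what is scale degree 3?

The Db harmonic minor scale runs Db Eb Fb Gb Ab Bbb C.
Degree 3 is Fb.

Fb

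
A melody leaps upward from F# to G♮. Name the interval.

Counting letters F–G gives a second.
F#→G = 1 semitone, 1 narrower than the major second (2), so minor.

minor second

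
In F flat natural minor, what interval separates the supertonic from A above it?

The supertonic of Fb natural minor is Gb.
Gb up to A: letters G→A make it a second; 3 semitones makes it augmented.

augmented second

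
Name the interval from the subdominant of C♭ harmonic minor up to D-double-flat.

minor sixth

The subdominant of Cb harmonic minor is Fb.
Fb up to Dbb: letters F→D make it a sixth; 8 semitones makes it minor.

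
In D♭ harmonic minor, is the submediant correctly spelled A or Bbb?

Bbb

Each scale degree takes a distinct letter name. Degree 6 of a scale on D must use the letter B.
Bbb and A are enharmonically the same pitch, but only Bbb uses the letter B, so it is the correct spelling here.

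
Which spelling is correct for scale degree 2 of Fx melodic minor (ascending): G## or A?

G##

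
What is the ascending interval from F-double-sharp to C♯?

Counting letters F–G–A–B–C gives a fifth.
F##→C# = 6 semitones, 1 narrower than the perfect fifth (7), so diminished.

diminished fifth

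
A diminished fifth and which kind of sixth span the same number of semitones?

doubly diminished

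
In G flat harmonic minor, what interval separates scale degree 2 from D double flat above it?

Scale degree 2 of Gb harmonic minor is Ab.
Ab up to Dbb: letters A→D make it a fourth; 4 semitones makes it diminished.

diminished fourth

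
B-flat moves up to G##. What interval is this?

doubly augmented sixth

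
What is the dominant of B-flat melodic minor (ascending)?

F

The Bb melodic minor (ascending) scale runs Bb C Db Eb F G A.
Degree 5 is F.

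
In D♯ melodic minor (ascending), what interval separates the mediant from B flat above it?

The mediant of D# melodic minor (ascending) is F#.
F# up to Bb: letters F→B make it a fourth; 4 semitones makes it diminished.

diminished fourth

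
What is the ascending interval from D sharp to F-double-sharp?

major third

Counting letters D–E–F gives a third.
D#→F## = 4 semitones, exactly the major third.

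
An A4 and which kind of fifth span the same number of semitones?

diminished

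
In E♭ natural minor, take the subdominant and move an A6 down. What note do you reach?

The subdominant of Eb natural minor is Ab.
An augmented sixth (10 semitones) below Ab lands on the letter C, giving Cbb.

Cbb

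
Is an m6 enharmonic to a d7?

No

A minor sixth spans 8 semitones; a diminished seventh spans 9.
The spans differ, so they are not enharmonic equivalents.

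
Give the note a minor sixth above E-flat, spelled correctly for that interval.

Cb

E up a major sixth is C#, so the target letter is C.
From Eb, a minor sixth is 8 semitones up: Cb.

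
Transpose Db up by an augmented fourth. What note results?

A fourth above D lands on the letter G.
An augmented fourth spans 6 semitones, so Db moves to pitch class 7. On the letter G that is G.

G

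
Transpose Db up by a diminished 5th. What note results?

Abb

D up a perfect fifth is A, so the target letter is A.
From Db, a diminished fifth is 6 semitones up: Abb.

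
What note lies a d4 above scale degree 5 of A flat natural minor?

Abb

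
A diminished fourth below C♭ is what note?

A fourth below C lands on the letter G.
A diminished fourth spans 4 semitones, so Cb moves to pitch class 7. On the letter G that is G.

G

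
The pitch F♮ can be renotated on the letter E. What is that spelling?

E#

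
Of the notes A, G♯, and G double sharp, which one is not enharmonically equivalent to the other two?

G#

In 12-tone equal temperament, enharmonic equivalents share a pitch class. A is pitch class 9; G# is pitch class 8; G## is pitch class 9.
A and G## share pitch class 9, while G# is pitch class 8.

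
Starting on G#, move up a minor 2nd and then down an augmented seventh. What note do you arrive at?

A minor second up from G# is A (letter A, 1 semitone up).
An augmented seventh down from A is Bbb (letter B, 12 semitones down).

Bbb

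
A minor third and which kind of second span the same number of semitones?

augmented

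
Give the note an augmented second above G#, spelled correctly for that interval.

A second above G lands on the letter A.
An augmented second spans 3 semitones, so G# moves to pitch class 11. On the letter A that is A##.

A##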